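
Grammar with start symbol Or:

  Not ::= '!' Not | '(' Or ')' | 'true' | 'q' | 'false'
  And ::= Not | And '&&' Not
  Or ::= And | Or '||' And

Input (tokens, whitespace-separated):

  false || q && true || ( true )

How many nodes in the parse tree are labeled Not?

5

[Or [Or [Or [And [Not false]]] || [And [And [Not q]] && [Not true]]] || [And [Not ( [Or [And [Not true]]] )]]]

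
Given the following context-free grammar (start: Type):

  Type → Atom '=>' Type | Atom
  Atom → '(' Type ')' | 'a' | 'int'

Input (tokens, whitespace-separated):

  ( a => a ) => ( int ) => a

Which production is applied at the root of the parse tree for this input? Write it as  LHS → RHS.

Type → Atom '=>' Type

[Type [Atom ( [Type [Atom a] => [Type [Atom a]]] )] => [Type [Atom ( [Type [Atom int]] )] => [Type [Atom a]]]]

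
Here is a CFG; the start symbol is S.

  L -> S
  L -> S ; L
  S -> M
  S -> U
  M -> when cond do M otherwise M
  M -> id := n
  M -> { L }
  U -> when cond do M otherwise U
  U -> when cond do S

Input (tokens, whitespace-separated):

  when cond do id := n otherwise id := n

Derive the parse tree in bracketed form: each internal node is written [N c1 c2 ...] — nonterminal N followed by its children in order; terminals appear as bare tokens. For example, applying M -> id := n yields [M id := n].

S
M
when cond do M otherwise M
when cond do id := n otherwise M
when cond do id := n otherwise id := n

[S [M when cond do [M id := n] otherwise [M id := n]]]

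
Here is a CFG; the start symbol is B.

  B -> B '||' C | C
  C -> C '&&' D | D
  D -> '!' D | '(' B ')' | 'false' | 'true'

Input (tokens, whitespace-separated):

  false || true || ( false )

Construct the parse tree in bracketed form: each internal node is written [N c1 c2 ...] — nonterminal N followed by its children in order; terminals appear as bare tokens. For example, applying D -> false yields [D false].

[B [B [B [C [D false]]] || [C [D true]]] || [C [D ( [B [C [D false]]] )]]]

B
B || C
B || C || C
C || C || C
D || C || C
false || C || C
false || D || C
false || true || C
false || true || D
false || true || ( B )
false || true || ( C )
false || true || ( D )
false || true || ( false )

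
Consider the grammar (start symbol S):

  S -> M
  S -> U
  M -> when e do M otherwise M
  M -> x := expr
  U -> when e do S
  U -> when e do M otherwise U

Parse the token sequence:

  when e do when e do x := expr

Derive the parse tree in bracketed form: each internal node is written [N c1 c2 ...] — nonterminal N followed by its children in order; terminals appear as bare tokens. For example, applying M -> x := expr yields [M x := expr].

S
U
when e do S
when e do U
when e do when e do S
when e do when e do M
when e do when e do x := expr

[S [U when e do [S [U when e do [S [M x := expr]]]]]]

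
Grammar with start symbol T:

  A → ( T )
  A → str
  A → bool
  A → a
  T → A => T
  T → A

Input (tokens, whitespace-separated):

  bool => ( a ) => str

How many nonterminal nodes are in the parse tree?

8

[T [A bool] => [T [A ( [T [A a]] )] => [T [A str]]]]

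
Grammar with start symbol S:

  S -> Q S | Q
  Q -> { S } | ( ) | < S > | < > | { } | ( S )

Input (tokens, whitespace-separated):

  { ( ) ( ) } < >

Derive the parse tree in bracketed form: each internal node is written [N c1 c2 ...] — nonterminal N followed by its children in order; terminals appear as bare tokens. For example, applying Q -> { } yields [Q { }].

[S [Q { [S [Q ( )] [S [Q ( )]]] }] [S [Q < >]]]

S
Q S
{ S } S
{ Q S } S
{ ( ) S } S
{ ( ) Q } S
{ ( ) ( ) } S
{ ( ) ( ) } Q
{ ( ) ( ) } < >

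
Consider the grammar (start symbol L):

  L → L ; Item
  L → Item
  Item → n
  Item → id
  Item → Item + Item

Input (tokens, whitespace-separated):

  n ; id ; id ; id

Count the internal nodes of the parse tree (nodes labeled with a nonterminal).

[L [L [L [L [Item n]] ; [Item id]] ; [Item id]] ; [Item id]]

8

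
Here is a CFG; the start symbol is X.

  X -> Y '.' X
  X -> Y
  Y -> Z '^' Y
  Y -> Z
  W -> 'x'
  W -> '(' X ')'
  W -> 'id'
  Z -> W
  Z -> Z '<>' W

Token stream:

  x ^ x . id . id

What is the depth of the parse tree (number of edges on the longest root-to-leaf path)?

6

[X [Y [Z [W x]] ^ [Y [Z [W x]]]] . [X [Y [Z [W id]]] . [X [Y [Z [W id]]]]]]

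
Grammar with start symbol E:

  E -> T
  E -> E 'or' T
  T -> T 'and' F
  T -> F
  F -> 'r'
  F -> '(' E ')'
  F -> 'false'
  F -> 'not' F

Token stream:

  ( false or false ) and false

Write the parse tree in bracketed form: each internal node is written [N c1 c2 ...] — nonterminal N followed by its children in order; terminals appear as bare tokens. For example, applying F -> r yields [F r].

[E [T [T [F ( [E [E [T [F false]]] or [T [F false]]] )]] and [F false]]]

E
T
T and F
F and F
( E ) and F
( E or T ) and F
( T or T ) and F
( F or T ) and F
( false or T ) and F
( false or F ) and F
( false or false ) and F
( false or false ) and false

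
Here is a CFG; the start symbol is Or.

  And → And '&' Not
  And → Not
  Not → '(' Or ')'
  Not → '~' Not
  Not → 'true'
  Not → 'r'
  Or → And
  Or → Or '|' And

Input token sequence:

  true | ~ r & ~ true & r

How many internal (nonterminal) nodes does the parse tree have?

12

[Or [Or [And [Not true]]] | [And [And [And [Not ~ [Not r]]] & [Not ~ [Not true]]] & [Not r]]]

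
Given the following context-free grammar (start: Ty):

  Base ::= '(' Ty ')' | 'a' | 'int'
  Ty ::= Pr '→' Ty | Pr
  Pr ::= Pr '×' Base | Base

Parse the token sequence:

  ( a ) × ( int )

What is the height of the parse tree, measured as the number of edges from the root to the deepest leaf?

7

[Ty [Pr [Pr [Base ( [Ty [Pr [Base a]]] )]] × [Base ( [Ty [Pr [Base int]]] )]]]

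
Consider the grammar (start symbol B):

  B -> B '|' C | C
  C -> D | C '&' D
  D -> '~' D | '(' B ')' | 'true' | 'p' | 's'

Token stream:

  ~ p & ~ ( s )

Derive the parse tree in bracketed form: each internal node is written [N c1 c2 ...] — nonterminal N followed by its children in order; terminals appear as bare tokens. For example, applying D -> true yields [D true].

[B [C [C [D ~ [D p]]] & [D ~ [D ( [B [C [D s]]] )]]]]

B
C
C & D
D & D
~ D & D
~ p & D
~ p & ~ D
~ p & ~ ( B )
~ p & ~ ( C )
~ p & ~ ( D )
~ p & ~ ( s )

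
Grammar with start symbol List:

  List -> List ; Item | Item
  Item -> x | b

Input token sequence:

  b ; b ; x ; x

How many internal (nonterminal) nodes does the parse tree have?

[List [List [List [List [Item b]] ; [Item b]] ; [Item x]] ; [Item x]]

8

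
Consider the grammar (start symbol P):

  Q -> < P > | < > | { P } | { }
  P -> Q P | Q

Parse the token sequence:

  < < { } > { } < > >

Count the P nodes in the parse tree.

[P [Q < [P [Q < [P [Q { }]] >] [P [Q { }] [P [Q < >]]]] >]]

5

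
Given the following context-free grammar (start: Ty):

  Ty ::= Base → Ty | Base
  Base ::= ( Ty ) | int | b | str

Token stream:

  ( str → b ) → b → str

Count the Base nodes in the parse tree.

[Ty [Base ( [Ty [Base str] → [Ty [Base b]]] )] → [Ty [Base b] → [Ty [Base str]]]]

5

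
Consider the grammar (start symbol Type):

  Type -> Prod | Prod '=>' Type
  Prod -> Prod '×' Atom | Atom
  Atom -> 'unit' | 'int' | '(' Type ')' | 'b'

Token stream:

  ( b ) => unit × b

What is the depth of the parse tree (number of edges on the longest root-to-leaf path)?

6

[Type [Prod [Atom ( [Type [Prod [Atom b]]] )]] => [Type [Prod [Prod [Atom unit]] × [Atom b]]]]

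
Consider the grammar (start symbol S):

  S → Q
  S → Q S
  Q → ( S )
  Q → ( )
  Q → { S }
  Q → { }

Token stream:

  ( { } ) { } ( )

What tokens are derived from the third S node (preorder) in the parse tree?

[S [Q ( [S [Q { }]] )] [S [Q { }] [S [Q ( )]]]]

{ } ( )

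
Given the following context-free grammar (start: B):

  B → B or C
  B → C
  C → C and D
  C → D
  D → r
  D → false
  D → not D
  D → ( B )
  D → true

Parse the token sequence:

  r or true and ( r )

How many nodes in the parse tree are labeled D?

4

[B [B [C [D r]]] or [C [C [D true]] and [D ( [B [C [D r]]] )]]]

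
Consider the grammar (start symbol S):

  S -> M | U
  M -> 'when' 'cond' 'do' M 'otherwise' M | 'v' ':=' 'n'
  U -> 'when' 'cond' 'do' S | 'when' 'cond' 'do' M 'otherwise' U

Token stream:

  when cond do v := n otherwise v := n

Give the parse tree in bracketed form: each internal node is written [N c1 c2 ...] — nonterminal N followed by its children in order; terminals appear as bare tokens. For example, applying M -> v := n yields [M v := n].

[S [M when cond do [M v := n] otherwise [M v := n]]]

S
M
when cond do M otherwise M
when cond do v := n otherwise M
when cond do v := n otherwise v := n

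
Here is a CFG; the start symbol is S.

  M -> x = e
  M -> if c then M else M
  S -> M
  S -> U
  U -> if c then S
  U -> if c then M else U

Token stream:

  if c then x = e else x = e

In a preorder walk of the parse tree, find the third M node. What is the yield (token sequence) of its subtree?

[S [M if c then [M x = e] else [M x = e]]]

x = e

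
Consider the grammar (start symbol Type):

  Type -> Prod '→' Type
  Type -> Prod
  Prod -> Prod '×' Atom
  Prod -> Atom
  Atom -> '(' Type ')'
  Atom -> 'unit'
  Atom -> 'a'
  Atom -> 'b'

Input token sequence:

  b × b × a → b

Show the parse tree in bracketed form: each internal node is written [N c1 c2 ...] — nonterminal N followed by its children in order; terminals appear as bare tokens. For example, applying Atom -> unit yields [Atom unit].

[Type [Prod [Prod [Prod [Atom b]] × [Atom b]] × [Atom a]] → [Type [Prod [Atom b]]]]

Type
Prod → Type
Prod × Atom → Type
Prod × Atom × Atom → Type
Atom × Atom × Atom → Type
b × Atom × Atom → Type
b × b × Atom → Type
b × b × a → Type
b × b × a → Prod
b × b × a → Atom
b × b × a → b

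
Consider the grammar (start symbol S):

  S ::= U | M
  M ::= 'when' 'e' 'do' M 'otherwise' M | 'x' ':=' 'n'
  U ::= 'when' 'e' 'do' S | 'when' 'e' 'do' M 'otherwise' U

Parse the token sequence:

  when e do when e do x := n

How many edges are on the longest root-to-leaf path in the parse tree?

6

[S [U when e do [S [U when e do [S [M x := n]]]]]]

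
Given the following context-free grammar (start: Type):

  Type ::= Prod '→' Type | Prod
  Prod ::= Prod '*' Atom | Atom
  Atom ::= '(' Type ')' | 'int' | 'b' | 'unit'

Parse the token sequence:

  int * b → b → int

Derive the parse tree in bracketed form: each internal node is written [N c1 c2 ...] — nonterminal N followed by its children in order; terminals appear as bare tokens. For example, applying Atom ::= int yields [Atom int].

[Type [Prod [Prod [Atom int]] * [Atom b]] → [Type [Prod [Atom b]] → [Type [Prod [Atom int]]]]]

Type
Prod → Type
Prod * Atom → Type
Atom * Atom → Type
int * Atom → Type
int * b → Type
int * b → Prod → Type
int * b → Atom → Type
int * b → b → Type
int * b → b → Prod
int * b → b → Atom
int * b → b → int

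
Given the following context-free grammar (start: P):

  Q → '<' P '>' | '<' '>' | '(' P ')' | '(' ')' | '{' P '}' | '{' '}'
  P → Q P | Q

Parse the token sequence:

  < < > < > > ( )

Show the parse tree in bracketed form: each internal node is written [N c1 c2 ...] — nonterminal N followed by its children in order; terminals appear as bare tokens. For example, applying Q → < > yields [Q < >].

P
Q P
< P > P
< Q P > P
< < > P > P
< < > Q > P
< < > < > > P
< < > < > > Q
< < > < > > ( )

[P [Q < [P [Q < >] [P [Q < >]]] >] [P [Q ( )]]]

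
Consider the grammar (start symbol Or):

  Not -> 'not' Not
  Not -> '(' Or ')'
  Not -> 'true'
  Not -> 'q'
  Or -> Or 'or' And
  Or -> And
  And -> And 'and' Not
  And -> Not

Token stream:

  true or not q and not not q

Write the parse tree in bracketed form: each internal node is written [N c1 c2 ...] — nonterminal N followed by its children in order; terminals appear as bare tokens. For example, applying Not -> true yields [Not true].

Or
Or or And
And or And
Not or And
true or And
true or And and Not
true or Not and Not
true or not Not and Not
true or not q and Not
true or not q and not Not
true or not q and not not Not
true or not q and not not q

[Or [Or [And [Not true]]] or [And [And [Not not [Not q]]] and [Not not [Not not [Not q]]]]]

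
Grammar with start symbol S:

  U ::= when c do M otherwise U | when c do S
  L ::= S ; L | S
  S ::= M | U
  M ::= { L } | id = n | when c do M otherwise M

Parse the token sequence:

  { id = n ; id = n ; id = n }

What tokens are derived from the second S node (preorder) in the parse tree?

id = n

[S [M { [L [S [M id = n]] ; [L [S [M id = n]] ; [L [S [M id = n]]]]] }]]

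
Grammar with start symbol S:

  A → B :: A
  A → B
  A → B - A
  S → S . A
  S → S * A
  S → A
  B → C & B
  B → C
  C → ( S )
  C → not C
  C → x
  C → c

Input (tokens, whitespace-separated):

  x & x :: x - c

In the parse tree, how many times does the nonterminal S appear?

[S [A [B [C x] & [B [C x]]] :: [A [B [C x]] - [A [B [C c]]]]]]

1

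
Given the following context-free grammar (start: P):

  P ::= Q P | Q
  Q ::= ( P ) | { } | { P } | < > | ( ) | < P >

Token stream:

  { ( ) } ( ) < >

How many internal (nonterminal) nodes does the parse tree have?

8

[P [Q { [P [Q ( )]] }] [P [Q ( )] [P [Q < >]]]]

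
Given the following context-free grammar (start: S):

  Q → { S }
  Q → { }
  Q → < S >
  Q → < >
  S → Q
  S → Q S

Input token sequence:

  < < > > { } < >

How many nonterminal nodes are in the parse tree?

8

[S [Q < [S [Q < >]] >] [S [Q { }] [S [Q < >]]]]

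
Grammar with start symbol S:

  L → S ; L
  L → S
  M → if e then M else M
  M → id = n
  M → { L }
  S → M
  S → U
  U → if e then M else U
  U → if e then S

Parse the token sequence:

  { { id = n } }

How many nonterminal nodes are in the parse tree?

[S [M { [L [S [M { [L [S [M id = n]]] }]]] }]]

8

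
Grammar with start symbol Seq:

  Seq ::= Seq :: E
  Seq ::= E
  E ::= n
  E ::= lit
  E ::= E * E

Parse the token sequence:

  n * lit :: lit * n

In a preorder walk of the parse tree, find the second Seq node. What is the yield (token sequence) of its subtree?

[Seq [Seq [E [E n] * [E lit]]] :: [E [E lit] * [E n]]]

n * lit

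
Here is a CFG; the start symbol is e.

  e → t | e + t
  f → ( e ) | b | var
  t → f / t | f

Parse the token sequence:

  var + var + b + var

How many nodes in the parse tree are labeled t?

4

[e [e [e [e [t [f var]]] + [t [f var]]] + [t [f b]]] + [t [f var]]]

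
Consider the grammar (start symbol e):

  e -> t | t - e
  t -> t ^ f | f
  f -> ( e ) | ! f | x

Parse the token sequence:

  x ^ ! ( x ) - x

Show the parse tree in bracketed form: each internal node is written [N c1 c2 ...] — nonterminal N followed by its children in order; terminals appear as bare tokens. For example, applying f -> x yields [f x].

e
t - e
t ^ f - e
f ^ f - e
x ^ f - e
x ^ ! f - e
x ^ ! ( e ) - e
x ^ ! ( t ) - e
x ^ ! ( f ) - e
x ^ ! ( x ) - e
x ^ ! ( x ) - t
x ^ ! ( x ) - f
x ^ ! ( x ) - x

[e [t [t [f x]] ^ [f ! [f ( [e [t [f x]]] )]]] - [e [t [f x]]]]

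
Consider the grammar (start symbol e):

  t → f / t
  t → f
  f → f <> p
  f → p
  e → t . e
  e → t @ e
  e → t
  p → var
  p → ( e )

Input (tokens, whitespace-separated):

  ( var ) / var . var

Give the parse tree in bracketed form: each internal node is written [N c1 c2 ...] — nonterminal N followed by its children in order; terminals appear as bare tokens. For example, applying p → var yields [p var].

e
t . e
f / t . e
p / t . e
( e ) / t . e
( t ) / t . e
( f ) / t . e
( p ) / t . e
( var ) / t . e
( var ) / f . e
( var ) / p . e
( var ) / var . e
( var ) / var . t
( var ) / var . f
( var ) / var . p
( var ) / var . var

[e [t [f [p ( [e [t [f [p var]]]] )]] / [t [f [p var]]]] . [e [t [f [p var]]]]]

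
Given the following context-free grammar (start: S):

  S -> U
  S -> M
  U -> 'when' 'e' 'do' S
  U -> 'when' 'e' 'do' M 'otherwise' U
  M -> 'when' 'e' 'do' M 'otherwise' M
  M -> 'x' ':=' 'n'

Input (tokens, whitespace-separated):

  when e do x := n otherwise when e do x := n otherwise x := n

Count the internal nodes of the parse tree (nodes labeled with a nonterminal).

[S [M when e do [M x := n] otherwise [M when e do [M x := n] otherwise [M x := n]]]]

6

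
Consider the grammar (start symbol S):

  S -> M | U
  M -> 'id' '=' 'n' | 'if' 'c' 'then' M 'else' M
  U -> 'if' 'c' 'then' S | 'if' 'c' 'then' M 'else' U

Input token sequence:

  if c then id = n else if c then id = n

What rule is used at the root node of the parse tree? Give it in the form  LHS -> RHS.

[S [U if c then [M id = n] else [U if c then [S [M id = n]]]]]

S -> U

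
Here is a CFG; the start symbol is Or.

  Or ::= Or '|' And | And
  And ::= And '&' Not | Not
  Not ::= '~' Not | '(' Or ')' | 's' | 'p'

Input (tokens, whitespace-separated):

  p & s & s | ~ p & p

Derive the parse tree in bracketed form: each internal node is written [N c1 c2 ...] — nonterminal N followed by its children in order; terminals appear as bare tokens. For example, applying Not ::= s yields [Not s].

[Or [Or [And [And [And [Not p]] & [Not s]] & [Not s]]] | [And [And [Not ~ [Not p]]] & [Not p]]]

Or
Or | And
And | And
And & Not | And
And & Not & Not | And
Not & Not & Not | And
p & Not & Not | And
p & s & Not | And
p & s & s | And
p & s & s | And & Not
p & s & s | Not & Not
p & s & s | ~ Not & Not
p & s & s | ~ p & Not
p & s & s | ~ p & p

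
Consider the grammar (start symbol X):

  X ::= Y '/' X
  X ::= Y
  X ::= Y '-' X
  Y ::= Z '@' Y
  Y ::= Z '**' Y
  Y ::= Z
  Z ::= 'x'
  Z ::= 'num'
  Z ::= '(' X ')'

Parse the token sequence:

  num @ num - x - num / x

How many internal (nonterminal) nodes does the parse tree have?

[X [Y [Z num] @ [Y [Z num]]] - [X [Y [Z x]] - [X [Y [Z num]] / [X [Y [Z x]]]]]]

14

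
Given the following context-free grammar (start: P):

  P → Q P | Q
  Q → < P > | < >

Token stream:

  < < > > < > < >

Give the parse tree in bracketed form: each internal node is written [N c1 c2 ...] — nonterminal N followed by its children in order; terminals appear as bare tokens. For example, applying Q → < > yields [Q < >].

[P [Q < [P [Q < >]] >] [P [Q < >] [P [Q < >]]]]

P
Q P
< P > P
< Q > P
< < > > P
< < > > Q P
< < > > < > P
< < > > < > Q
< < > > < > < >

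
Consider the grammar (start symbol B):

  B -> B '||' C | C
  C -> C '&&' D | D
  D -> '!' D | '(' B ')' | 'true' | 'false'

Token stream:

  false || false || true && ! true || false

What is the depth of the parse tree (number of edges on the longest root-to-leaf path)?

6

[B [B [B [B [C [D false]]] || [C [D false]]] || [C [C [D true]] && [D ! [D true]]]] || [C [D false]]]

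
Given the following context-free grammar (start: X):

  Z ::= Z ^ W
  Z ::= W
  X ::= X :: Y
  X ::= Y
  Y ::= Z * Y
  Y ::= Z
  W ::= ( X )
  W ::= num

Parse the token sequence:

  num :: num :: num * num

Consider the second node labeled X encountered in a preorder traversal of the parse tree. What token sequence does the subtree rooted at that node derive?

num :: num

[X [X [X [Y [Z [W num]]]] :: [Y [Z [W num]]]] :: [Y [Z [W num]] * [Y [Z [W num]]]]]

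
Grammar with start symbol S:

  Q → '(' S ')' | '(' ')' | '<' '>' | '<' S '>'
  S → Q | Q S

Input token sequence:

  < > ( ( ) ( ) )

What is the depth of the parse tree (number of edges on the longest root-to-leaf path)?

6

[S [Q < >] [S [Q ( [S [Q ( )] [S [Q ( )]]] )]]]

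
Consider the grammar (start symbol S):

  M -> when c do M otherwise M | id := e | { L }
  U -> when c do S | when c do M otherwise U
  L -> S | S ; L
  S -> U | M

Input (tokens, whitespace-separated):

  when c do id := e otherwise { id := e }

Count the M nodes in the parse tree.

[S [M when c do [M id := e] otherwise [M { [L [S [M id := e]]] }]]]

4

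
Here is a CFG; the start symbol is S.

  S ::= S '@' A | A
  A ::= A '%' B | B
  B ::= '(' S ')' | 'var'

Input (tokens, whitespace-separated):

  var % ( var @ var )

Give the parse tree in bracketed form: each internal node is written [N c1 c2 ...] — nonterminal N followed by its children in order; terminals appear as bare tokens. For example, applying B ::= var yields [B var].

[S [A [A [B var]] % [B ( [S [S [A [B var]]] @ [A [B var]]] )]]]

S
A
A % B
B % B
var % B
var % ( S )
var % ( S @ A )
var % ( A @ A )
var % ( B @ A )
var % ( var @ A )
var % ( var @ B )
var % ( var @ var )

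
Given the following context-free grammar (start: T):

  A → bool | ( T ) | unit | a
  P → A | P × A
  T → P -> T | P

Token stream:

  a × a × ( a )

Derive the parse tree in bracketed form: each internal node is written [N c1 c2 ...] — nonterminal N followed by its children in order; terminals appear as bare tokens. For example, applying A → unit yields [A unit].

[T [P [P [P [A a]] × [A a]] × [A ( [T [P [A a]]] )]]]

T
P
P × A
P × A × A
A × A × A
a × A × A
a × a × A
a × a × ( T )
a × a × ( P )
a × a × ( A )
a × a × ( a )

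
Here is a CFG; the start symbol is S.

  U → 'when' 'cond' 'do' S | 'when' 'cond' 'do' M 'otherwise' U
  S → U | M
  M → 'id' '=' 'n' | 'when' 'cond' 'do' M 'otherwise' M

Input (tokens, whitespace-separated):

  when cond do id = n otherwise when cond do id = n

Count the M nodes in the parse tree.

[S [U when cond do [M id = n] otherwise [U when cond do [S [M id = n]]]]]

2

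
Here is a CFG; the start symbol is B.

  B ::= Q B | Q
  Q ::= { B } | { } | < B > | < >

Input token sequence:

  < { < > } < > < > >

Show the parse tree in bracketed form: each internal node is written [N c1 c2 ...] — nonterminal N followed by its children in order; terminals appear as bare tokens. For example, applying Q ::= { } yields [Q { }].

B
Q
< B >
< Q B >
< { B } B >
< { Q } B >
< { < > } B >
< { < > } Q B >
< { < > } < > B >
< { < > } < > Q >
< { < > } < > < > >

[B [Q < [B [Q { [B [Q < >]] }] [B [Q < >] [B [Q < >]]]] >]]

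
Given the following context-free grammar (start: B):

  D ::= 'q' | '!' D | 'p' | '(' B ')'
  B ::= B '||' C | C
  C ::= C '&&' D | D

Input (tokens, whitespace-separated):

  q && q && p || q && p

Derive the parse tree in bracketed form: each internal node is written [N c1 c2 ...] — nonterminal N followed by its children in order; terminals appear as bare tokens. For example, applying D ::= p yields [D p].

[B [B [C [C [C [D q]] && [D q]] && [D p]]] || [C [C [D q]] && [D p]]]

B
B || C
C || C
C && D || C
C && D && D || C
D && D && D || C
q && D && D || C
q && q && D || C
q && q && p || C
q && q && p || C && D
q && q && p || D && D
q && q && p || q && D
q && q && p || q && p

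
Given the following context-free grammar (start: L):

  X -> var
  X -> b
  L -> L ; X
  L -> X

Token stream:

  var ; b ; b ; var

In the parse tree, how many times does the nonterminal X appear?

[L [L [L [L [X var]] ; [X b]] ; [X b]] ; [X var]]

4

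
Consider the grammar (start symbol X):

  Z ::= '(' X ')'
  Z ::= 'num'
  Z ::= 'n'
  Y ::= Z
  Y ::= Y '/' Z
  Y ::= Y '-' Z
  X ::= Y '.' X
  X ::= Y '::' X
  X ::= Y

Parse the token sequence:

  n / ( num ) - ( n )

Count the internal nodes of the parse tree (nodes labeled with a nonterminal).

[X [Y [Y [Y [Z n]] / [Z ( [X [Y [Z num]]] )]] - [Z ( [X [Y [Z n]]] )]]]

13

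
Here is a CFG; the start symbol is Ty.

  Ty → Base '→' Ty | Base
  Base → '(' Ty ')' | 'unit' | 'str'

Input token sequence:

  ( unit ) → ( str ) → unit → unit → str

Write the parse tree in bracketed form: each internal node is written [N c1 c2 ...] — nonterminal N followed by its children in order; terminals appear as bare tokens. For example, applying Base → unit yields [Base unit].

Ty
Base → Ty
( Ty ) → Ty
( Base ) → Ty
( unit ) → Ty
( unit ) → Base → Ty
( unit ) → ( Ty ) → Ty
( unit ) → ( Base ) → Ty
( unit ) → ( str ) → Ty
( unit ) → ( str ) → Base → Ty
( unit ) → ( str ) → unit → Ty
( unit ) → ( str ) → unit → Base → Ty
( unit ) → ( str ) → unit → unit → Ty
( unit ) → ( str ) → unit → unit → Base
( unit ) → ( str ) → unit → unit → str

[Ty [Base ( [Ty [Base unit]] )] → [Ty [Base ( [Ty [Base str]] )] → [Ty [Base unit] → [Ty [Base unit] → [Ty [Base str]]]]]]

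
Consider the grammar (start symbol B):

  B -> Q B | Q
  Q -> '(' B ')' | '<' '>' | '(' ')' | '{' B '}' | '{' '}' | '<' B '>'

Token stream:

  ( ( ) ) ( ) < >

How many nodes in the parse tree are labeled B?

4

[B [Q ( [B [Q ( )]] )] [B [Q ( )] [B [Q < >]]]]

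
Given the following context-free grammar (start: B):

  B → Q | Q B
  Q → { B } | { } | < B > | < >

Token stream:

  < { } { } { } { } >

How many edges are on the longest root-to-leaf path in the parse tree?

7

[B [Q < [B [Q { }] [B [Q { }] [B [Q { }] [B [Q { }]]]]] >]]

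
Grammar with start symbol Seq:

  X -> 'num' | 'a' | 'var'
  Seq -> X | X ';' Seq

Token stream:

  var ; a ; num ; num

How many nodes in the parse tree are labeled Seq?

4

[Seq [X var] ; [Seq [X a] ; [Seq [X num] ; [Seq [X num]]]]]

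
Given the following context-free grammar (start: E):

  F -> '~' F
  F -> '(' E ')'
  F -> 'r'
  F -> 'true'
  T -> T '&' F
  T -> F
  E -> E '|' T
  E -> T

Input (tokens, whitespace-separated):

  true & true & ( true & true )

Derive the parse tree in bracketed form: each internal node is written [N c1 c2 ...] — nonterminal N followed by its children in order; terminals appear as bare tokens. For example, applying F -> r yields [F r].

[E [T [T [T [F true]] & [F true]] & [F ( [E [T [T [F true]] & [F true]]] )]]]

E
T
T & F
T & F & F
F & F & F
true & F & F
true & true & F
true & true & ( E )
true & true & ( T )
true & true & ( T & F )
true & true & ( F & F )
true & true & ( true & F )
true & true & ( true & true )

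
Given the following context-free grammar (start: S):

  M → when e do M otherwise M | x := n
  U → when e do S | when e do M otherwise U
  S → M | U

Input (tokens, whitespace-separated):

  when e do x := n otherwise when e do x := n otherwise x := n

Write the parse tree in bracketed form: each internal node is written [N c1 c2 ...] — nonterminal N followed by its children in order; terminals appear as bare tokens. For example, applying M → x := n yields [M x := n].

S
M
when e do M otherwise M
when e do x := n otherwise M
when e do x := n otherwise when e do M otherwise M
when e do x := n otherwise when e do x := n otherwise M
when e do x := n otherwise when e do x := n otherwise x := n

[S [M when e do [M x := n] otherwise [M when e do [M x := n] otherwise [M x := n]]]]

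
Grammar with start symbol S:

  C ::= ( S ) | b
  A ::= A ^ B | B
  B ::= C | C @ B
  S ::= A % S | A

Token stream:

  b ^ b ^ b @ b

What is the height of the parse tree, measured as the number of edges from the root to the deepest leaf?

6

[S [A [A [A [B [C b]]] ^ [B [C b]]] ^ [B [C b] @ [B [C b]]]]]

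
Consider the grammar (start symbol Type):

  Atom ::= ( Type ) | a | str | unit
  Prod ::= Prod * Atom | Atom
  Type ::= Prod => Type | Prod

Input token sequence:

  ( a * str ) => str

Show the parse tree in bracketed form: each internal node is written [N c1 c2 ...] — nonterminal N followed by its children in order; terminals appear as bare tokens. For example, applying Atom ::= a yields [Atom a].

[Type [Prod [Atom ( [Type [Prod [Prod [Atom a]] * [Atom str]]] )]] => [Type [Prod [Atom str]]]]

Type
Prod => Type
Atom => Type
( Type ) => Type
( Prod ) => Type
( Prod * Atom ) => Type
( Atom * Atom ) => Type
( a * Atom ) => Type
( a * str ) => Type
( a * str ) => Prod
( a * str ) => Atom
( a * str ) => str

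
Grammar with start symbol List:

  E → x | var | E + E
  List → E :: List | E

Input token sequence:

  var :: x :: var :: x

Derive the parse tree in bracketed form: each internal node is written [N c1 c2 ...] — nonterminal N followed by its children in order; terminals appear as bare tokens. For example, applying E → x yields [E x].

List
E :: List
var :: List
var :: E :: List
var :: x :: List
var :: x :: E :: List
var :: x :: var :: List
var :: x :: var :: E
var :: x :: var :: x

[List [E var] :: [List [E x] :: [List [E var] :: [List [E x]]]]]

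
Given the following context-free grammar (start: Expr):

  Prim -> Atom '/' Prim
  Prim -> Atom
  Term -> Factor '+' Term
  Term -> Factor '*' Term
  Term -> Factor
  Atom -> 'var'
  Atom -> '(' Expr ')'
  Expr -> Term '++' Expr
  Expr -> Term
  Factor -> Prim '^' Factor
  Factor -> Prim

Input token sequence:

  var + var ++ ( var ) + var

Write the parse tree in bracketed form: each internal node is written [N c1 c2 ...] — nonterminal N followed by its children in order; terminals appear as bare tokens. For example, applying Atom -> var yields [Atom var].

Expr
Term ++ Expr
Factor + Term ++ Expr
Prim + Term ++ Expr
Atom + Term ++ Expr
var + Term ++ Expr
var + Factor ++ Expr
var + Prim ++ Expr
var + Atom ++ Expr
var + var ++ Expr
var + var ++ Term
var + var ++ Factor + Term
var + var ++ Prim + Term
var + var ++ Atom + Term
var + var ++ ( Expr ) + Term
var + var ++ ( Term ) + Term
var + var ++ ( Factor ) + Term
var + var ++ ( Prim ) + Term
var + var ++ ( Atom ) + Term
var + var ++ ( var ) + Term
var + var ++ ( var ) + Factor
var + var ++ ( var ) + Prim
var + var ++ ( var ) + Atom
var + var ++ ( var ) + var

[Expr [Term [Factor [Prim [Atom var]]] + [Term [Factor [Prim [Atom var]]]]] ++ [Expr [Term [Factor [Prim [Atom ( [Expr [Term [Factor [Prim [Atom var]]]]] )]]] + [Term [Factor [Prim [Atom var]]]]]]]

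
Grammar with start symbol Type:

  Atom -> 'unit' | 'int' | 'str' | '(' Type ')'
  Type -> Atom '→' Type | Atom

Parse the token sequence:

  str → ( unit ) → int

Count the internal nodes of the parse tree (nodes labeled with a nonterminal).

[Type [Atom str] → [Type [Atom ( [Type [Atom unit]] )] → [Type [Atom int]]]]

8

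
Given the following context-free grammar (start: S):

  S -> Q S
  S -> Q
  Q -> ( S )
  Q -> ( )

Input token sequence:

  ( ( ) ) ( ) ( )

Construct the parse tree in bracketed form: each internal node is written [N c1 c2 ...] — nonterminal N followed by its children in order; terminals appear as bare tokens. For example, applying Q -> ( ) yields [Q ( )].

[S [Q ( [S [Q ( )]] )] [S [Q ( )] [S [Q ( )]]]]

S
Q S
( S ) S
( Q ) S
( ( ) ) S
( ( ) ) Q S
( ( ) ) ( ) S
( ( ) ) ( ) Q
( ( ) ) ( ) ( )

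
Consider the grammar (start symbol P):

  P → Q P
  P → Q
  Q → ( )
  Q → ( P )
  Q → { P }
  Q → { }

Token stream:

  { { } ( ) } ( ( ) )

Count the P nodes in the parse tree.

[P [Q { [P [Q { }] [P [Q ( )]]] }] [P [Q ( [P [Q ( )]] )]]]

5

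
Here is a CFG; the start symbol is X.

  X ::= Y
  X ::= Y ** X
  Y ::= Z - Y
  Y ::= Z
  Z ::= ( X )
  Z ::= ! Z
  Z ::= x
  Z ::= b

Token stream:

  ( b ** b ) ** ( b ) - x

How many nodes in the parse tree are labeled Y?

6

[X [Y [Z ( [X [Y [Z b]] ** [X [Y [Z b]]]] )]] ** [X [Y [Z ( [X [Y [Z b]]] )] - [Y [Z x]]]]]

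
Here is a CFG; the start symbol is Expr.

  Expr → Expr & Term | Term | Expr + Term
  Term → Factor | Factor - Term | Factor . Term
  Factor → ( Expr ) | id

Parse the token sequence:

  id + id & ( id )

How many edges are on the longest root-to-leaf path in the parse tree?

6

[Expr [Expr [Expr [Term [Factor id]]] + [Term [Factor id]]] & [Term [Factor ( [Expr [Term [Factor id]]] )]]]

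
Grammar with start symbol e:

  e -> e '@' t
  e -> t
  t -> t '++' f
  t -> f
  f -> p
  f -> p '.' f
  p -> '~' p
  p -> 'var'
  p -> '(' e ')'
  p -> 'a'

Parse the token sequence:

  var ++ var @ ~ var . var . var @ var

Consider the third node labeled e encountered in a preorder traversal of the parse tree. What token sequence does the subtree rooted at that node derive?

var ++ var

[e [e [e [t [t [f [p var]]] ++ [f [p var]]]] @ [t [f [p ~ [p var]] . [f [p var] . [f [p var]]]]]] @ [t [f [p var]]]]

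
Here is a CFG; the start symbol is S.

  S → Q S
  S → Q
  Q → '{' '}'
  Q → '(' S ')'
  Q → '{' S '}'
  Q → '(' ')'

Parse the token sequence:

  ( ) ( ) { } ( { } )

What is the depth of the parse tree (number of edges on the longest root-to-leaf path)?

[S [Q ( )] [S [Q ( )] [S [Q { }] [S [Q ( [S [Q { }]] )]]]]]

7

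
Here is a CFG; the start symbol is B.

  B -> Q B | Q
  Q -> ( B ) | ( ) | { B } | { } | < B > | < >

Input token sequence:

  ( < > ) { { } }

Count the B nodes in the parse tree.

4

[B [Q ( [B [Q < >]] )] [B [Q { [B [Q { }]] }]]]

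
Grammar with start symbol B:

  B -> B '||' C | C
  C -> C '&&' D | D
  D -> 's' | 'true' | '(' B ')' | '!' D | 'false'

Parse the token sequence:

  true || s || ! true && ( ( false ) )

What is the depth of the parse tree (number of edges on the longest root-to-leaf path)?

9

[B [B [B [C [D true]]] || [C [D s]]] || [C [C [D ! [D true]]] && [D ( [B [C [D ( [B [C [D false]]] )]]] )]]]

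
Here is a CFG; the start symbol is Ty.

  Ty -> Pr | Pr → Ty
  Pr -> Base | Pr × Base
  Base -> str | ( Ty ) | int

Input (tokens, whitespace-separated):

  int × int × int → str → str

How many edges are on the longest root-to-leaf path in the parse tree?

5

[Ty [Pr [Pr [Pr [Base int]] × [Base int]] × [Base int]] → [Ty [Pr [Base str]] → [Ty [Pr [Base str]]]]]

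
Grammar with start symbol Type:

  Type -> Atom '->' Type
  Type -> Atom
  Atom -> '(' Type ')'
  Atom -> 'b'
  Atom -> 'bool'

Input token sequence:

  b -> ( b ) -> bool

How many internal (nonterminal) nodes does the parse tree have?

[Type [Atom b] -> [Type [Atom ( [Type [Atom b]] )] -> [Type [Atom bool]]]]

8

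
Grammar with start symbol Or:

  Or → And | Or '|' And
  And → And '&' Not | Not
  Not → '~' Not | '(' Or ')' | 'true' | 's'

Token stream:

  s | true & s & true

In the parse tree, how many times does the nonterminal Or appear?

2

[Or [Or [And [Not s]]] | [And [And [And [Not true]] & [Not s]] & [Not true]]]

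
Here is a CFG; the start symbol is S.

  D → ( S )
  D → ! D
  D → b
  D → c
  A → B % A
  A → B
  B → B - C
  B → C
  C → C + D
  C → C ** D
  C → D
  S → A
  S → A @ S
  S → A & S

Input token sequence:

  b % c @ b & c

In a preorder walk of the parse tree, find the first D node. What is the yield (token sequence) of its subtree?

b

[S [A [B [C [D b]]] % [A [B [C [D c]]]]] @ [S [A [B [C [D b]]]] & [S [A [B [C [D c]]]]]]]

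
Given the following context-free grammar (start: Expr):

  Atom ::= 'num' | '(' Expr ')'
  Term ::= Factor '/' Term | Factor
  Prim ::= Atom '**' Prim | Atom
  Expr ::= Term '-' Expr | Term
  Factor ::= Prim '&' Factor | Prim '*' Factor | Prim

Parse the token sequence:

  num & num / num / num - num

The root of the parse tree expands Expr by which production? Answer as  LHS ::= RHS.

[Expr [Term [Factor [Prim [Atom num]] & [Factor [Prim [Atom num]]]] / [Term [Factor [Prim [Atom num]]] / [Term [Factor [Prim [Atom num]]]]]] - [Expr [Term [Factor [Prim [Atom num]]]]]]

Expr ::= Term '-' Expr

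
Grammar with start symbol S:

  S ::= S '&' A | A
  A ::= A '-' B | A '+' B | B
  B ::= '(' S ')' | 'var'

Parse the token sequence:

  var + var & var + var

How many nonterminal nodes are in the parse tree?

[S [S [A [A [B var]] + [B var]]] & [A [A [B var]] + [B var]]]

10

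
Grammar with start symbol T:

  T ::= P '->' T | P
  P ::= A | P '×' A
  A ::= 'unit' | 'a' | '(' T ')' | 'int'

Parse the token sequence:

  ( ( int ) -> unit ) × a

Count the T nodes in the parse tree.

4

[T [P [P [A ( [T [P [A ( [T [P [A int]]] )]] -> [T [P [A unit]]]] )]] × [A a]]]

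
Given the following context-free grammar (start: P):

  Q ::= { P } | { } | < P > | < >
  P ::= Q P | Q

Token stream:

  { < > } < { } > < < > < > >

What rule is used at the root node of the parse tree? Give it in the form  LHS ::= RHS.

[P [Q { [P [Q < >]] }] [P [Q < [P [Q { }]] >] [P [Q < [P [Q < >] [P [Q < >]]] >]]]]

P ::= Q P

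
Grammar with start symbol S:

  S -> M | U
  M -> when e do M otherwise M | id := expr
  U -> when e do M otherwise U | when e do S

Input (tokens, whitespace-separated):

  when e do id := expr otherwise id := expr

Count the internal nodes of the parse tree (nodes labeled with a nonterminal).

4

[S [M when e do [M id := expr] otherwise [M id := expr]]]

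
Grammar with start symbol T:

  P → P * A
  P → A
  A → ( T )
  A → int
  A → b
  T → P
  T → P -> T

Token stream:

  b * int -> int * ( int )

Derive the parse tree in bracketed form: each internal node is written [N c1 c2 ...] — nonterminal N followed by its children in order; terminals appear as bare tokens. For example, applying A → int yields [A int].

[T [P [P [A b]] * [A int]] -> [T [P [P [A int]] * [A ( [T [P [A int]]] )]]]]

T
P -> T
P * A -> T
A * A -> T
b * A -> T
b * int -> T
b * int -> P
b * int -> P * A
b * int -> A * A
b * int -> int * A
b * int -> int * ( T )
b * int -> int * ( P )
b * int -> int * ( A )
b * int -> int * ( int )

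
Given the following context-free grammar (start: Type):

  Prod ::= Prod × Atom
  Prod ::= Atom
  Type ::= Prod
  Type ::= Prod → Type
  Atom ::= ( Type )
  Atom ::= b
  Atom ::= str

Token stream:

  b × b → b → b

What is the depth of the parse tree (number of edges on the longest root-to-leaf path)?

5

[Type [Prod [Prod [Atom b]] × [Atom b]] → [Type [Prod [Atom b]] → [Type [Prod [Atom b]]]]]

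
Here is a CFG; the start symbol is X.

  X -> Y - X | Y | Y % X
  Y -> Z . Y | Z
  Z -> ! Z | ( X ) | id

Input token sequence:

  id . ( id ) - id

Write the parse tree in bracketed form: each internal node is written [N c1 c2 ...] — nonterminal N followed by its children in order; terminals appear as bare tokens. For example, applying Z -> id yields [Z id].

X
Y - X
Z . Y - X
id . Y - X
id . Z - X
id . ( X ) - X
id . ( Y ) - X
id . ( Z ) - X
id . ( id ) - X
id . ( id ) - Y
id . ( id ) - Z
id . ( id ) - id

[X [Y [Z id] . [Y [Z ( [X [Y [Z id]]] )]]] - [X [Y [Z id]]]]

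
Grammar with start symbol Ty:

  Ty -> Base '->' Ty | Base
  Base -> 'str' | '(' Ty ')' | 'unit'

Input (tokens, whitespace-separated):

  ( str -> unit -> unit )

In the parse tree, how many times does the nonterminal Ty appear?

4

[Ty [Base ( [Ty [Base str] -> [Ty [Base unit] -> [Ty [Base unit]]]] )]]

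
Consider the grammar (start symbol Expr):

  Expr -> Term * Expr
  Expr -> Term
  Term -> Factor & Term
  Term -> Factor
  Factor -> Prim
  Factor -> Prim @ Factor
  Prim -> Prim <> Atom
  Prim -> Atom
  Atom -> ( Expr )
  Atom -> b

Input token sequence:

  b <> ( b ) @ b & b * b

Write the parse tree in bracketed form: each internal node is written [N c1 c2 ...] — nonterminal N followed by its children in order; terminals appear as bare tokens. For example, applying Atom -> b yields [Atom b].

[Expr [Term [Factor [Prim [Prim [Atom b]] <> [Atom ( [Expr [Term [Factor [Prim [Atom b]]]]] )]] @ [Factor [Prim [Atom b]]]] & [Term [Factor [Prim [Atom b]]]]] * [Expr [Term [Factor [Prim [Atom b]]]]]]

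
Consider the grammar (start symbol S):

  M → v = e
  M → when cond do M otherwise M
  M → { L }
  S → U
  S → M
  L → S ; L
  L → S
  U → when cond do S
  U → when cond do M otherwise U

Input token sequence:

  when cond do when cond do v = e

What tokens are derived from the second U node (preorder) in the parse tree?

when cond do v = e

[S [U when cond do [S [U when cond do [S [M v = e]]]]]]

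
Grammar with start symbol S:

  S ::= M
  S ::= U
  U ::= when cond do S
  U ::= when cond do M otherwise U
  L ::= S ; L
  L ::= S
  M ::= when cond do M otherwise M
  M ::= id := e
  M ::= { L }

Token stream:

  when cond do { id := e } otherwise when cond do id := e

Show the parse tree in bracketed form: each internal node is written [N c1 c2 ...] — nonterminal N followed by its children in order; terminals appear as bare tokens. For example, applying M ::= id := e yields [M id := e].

[S [U when cond do [M { [L [S [M id := e]]] }] otherwise [U when cond do [S [M id := e]]]]]

S
U
when cond do M otherwise U
when cond do { L } otherwise U
when cond do { S } otherwise U
when cond do { M } otherwise U
when cond do { id := e } otherwise U
when cond do { id := e } otherwise when cond do S
when cond do { id := e } otherwise when cond do M
when cond do { id := e } otherwise when cond do id := e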